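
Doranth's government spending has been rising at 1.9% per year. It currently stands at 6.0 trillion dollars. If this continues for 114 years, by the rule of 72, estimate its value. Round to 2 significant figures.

Doubling time ≈ 72/1.9 = 37.89 years.
114 years is 114/37.89 ≈ 3.01 doublings, a factor of 2^3.01 ≈ 8.06.
6.0 × 8.06 ≈ 48 trillion dollars.

48 trillion dollars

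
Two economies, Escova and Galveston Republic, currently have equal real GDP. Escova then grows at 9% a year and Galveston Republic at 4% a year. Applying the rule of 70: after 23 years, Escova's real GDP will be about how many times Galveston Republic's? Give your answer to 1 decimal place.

Rate gap = 9% − 4% = 5 points.
The ratio doubles every 70/5 ≈ 14.00 years.
23/14.00 ≈ 1.64 doublings → ratio ≈ 2^1.64 ≈ 3.1.

about 3.1 times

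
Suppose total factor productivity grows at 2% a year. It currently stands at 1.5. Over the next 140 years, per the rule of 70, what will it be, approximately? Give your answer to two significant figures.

Doubling time ≈ 70/2 = 35.00 years.
140 years is 140/35.00 ≈ 4.00 doublings, a factor of 2^4.00 ≈ 16.00.
1.5 × 16.00 ≈ 24.

≈ 24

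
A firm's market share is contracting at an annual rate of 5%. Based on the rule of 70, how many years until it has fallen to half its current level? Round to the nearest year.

around 14 years

The rule works in reverse for decay: 70/5 ≈ 14.00 years to halve.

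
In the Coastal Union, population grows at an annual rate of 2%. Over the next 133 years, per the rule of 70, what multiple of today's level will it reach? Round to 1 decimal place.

Doubling time ≈ 70/2 = 35.00 years.
133 years / 35.00 ≈ 3.80 doublings → factor 2^3.80 ≈ 13.9.

13.9 times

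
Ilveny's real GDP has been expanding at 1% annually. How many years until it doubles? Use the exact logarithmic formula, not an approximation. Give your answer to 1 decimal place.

t = ln(2) / ln(1 + 0.01) = 0.6931 / 0.009950 ≈ 69.66.

69.7 years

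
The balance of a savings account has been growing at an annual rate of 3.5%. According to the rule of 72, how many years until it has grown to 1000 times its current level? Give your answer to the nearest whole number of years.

At 3.5% it doubles every 72/3.5 ≈ 20.57 years.
1000× is log₂ 1000 ≈ 9.97 doublings, so ≈ 9.97 × 20.57 = 205 years.

around 205 years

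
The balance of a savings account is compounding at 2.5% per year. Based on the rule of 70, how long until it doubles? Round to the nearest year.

70/2.5 ≈ 28.00, so it doubles roughly every 28 years.

about 28 years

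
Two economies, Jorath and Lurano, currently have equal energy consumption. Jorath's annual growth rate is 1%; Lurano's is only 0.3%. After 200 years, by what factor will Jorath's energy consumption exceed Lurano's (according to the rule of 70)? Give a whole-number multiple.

Only the 0.7-point difference matters.
70/0.7 ≈ 100.00 years per doubling of the ratio; 200 years gives 2.00 doublings, so ≈ 4×.

roughly 4 times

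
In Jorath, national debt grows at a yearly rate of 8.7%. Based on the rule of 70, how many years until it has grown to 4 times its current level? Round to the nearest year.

One doubling takes 70/8.7 = 8.05 years.
4× is 2 doublings, so 2 × 8.05 ≈ 16 years.

16 years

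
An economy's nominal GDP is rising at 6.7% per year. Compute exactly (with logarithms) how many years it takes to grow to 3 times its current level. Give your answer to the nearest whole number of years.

t = ln(3) / ln(1 + 0.067) = 1.0986 / 0.064851 ≈ 16.94.
≈ 17 years.

17 years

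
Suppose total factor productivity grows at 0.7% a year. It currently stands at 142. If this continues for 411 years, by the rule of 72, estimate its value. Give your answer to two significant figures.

Doubling time ≈ 72/0.7 = 102.86 years.
411 years is 411/102.86 ≈ 4.00 doublings, a factor of 2^4.00 ≈ 16.00.
142 × 16.00 ≈ 2300.

roughly 2300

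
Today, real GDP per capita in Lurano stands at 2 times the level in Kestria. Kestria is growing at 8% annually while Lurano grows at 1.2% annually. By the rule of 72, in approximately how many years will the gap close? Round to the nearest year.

≈ 11 years

Kestria gains on Lurano at 8% − 1.2% = 6.8 points a year.
At that relative rate the gap halves every 72/6.8 ≈ 10.59 years.
A 2 times gap closes after 1 halving: 1 × 10.59 ≈ 11 years.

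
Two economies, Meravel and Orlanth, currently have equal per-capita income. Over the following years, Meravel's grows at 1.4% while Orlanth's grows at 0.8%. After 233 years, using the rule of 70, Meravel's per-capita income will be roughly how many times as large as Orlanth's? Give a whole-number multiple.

Meravel pulls ahead at 0.6 pp per year, so the ratio doubles every 70/0.6 ≈ 116.67 years.
In 233 years that's 2.00 doublings: 2^2.00 ≈ 4.

around 4 times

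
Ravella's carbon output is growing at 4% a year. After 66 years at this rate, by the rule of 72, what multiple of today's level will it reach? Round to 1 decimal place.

Doubling time ≈ 72/4 = 18.00 years.
66 years / 18.00 ≈ 3.67 doublings → factor 2^3.67 ≈ 12.7.

approximately 12.7 times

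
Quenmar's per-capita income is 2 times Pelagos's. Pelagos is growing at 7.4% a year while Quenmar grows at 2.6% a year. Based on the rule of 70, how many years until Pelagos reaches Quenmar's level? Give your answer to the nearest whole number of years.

The growth-rate gap is 7.4% − 2.6% = 4.8 percentage points.
So the ratio between them halves every 70/4.8 ≈ 14.58 years.
A 2 times gap closes after 1 halving: 1 × 14.58 ≈ 15 years.

15 years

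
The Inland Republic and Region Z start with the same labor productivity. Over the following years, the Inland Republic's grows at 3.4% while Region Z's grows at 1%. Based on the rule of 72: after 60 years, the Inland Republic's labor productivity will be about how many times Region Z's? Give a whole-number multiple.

Only the 2.4-point difference matters.
72/2.4 ≈ 30.00 years per doubling of the ratio; 60 years gives 2.00 doublings, so ≈ 4×.

≈ 4 times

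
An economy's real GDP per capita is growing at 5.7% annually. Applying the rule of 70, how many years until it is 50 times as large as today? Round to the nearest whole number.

about 69 years

One doubling takes 70/5.7 = 12.28 years.
Reaching 50× takes log₂(50) ≈ 5.64 doublings.
5.64 × 12.28 ≈ 69 years.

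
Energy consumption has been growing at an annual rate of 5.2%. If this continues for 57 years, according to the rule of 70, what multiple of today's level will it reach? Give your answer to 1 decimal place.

18.8 times

Doubles every ≈ 13.46 years (70/5.2).
57 years is 4.23 doublings; 2^4.23 ≈ 18.8×.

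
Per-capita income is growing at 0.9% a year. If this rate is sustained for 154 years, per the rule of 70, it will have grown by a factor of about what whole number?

4 times

Doubling time ≈ 70/0.9 = 77.78 years.
154/77.78 ≈ 2 doublings, so about 2^2 = 4×.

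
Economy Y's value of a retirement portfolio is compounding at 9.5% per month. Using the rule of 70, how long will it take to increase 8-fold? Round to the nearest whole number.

about 22 months

Doubling time ≈ 70/9.5 = 7.37 months.
8 = 2^3, so 3 doublings → 22 months.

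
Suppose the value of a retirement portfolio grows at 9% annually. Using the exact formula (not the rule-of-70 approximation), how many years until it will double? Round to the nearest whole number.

t = ln(2) / ln(1 + 0.09) = 0.6931 / 0.086178 ≈ 8.04.
≈ 8 years.

8 years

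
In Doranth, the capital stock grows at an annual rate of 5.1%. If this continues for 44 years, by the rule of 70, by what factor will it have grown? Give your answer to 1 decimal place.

Doubling time ≈ 70/5.1 = 13.73 years.
44 years / 13.73 ≈ 3.20 doublings → factor 2^3.20 ≈ 9.2.

approximately 9.2 times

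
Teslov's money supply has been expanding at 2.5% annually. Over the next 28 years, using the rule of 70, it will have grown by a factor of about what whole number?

approximately 2 times

Doubling time ≈ 70/2.5 = 28.00 years.
28/28.00 ≈ 1 doubling, so about 2^1 = 2×.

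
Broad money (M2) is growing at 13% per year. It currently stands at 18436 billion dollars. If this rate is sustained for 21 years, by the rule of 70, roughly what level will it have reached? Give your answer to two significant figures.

Doubling time ≈ 70/13 = 5.38 years.
21 years is 21/5.38 ≈ 3.90 doublings, a factor of 2^3.90 ≈ 14.93.
18436 × 14.93 ≈ 280000 billion dollars.

approximately 280000 billion dollars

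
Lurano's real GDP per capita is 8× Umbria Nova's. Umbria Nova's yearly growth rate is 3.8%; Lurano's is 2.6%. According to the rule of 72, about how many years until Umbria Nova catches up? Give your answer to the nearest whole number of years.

approximately 180 years

What matters is the difference: 1.2 pp.
Rule of 72 on the gap: the ratio halves every 72/1.2 ≈ 60.00 years.
An 8× gap closes after 3 halvings: 3 × 60.00 ≈ 180 years.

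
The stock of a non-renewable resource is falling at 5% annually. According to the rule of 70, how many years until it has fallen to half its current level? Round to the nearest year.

Falling at 5%, it halves about every 70/5 = 14.00 years.

roughly 14 years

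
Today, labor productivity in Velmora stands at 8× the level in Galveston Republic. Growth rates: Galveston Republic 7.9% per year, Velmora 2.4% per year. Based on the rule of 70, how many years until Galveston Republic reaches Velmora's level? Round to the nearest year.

around 38 years

The growth-rate gap is 7.9% − 2.4% = 5.5 percentage points.
So the ratio between them halves every 70/5.5 ≈ 12.73 years.
An 8× gap closes after 3 halvings: 3 × 12.73 ≈ 38 years.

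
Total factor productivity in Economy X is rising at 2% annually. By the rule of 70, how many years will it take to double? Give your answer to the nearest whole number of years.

≈ 35 years

Doubling time ≈ 70 / 2 = 35.00 years.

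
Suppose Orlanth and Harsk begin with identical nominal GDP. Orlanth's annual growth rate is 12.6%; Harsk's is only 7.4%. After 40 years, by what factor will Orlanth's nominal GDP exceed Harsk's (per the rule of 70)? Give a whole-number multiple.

Orlanth pulls ahead at 5.2 pp per year, so the ratio doubles every 70/5.2 ≈ 13.46 years.
In 40 years that's 2.97 doublings: 2^2.97 ≈ 8.

about 8 times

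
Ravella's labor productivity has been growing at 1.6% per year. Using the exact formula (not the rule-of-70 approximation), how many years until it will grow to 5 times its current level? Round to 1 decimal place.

t = ln(5) / ln(1 + 0.016) = 1.6094 / 0.015873 ≈ 101.39.

101.4 years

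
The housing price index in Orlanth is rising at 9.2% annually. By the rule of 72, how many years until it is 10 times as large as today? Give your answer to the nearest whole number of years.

One doubling takes 72/9.2 = 7.83 years.
10× is log₂ 10 ≈ 3.32 doublings, so ≈ 3.32 × 7.83 = 26 years.

about 26 years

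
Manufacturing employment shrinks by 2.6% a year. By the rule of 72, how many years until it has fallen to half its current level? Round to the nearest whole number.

Falling at 2.6%, it halves about every 72/2.6 = 27.69 years.

approximately 28 years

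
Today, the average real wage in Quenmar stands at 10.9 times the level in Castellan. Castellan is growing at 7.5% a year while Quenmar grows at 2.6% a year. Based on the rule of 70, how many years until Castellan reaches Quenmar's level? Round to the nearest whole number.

The growth-rate gap is 7.5% − 2.6% = 4.9 percentage points.
So the ratio between them halves every 70/4.9 ≈ 14.29 years.
A 10.9 times gap takes log₂(10.9) ≈ 3.45 halvings to close: 3.45 × 14.29 ≈ 49 years.

around 49 years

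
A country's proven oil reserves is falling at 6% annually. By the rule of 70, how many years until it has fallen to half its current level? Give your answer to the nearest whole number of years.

Falling at 6%, it halves about every 70/6 = 11.67 years.

≈ 12 years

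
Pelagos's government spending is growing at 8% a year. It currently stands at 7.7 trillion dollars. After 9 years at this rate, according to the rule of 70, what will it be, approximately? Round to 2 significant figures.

about 16 trillion dollars

Doubling time ≈ 70/8 = 8.75 years.
9 years is 9/8.75 ≈ 1.03 doublings, a factor of 2^1.03 ≈ 2.04.
7.7 × 2.04 ≈ 16 trillion dollars.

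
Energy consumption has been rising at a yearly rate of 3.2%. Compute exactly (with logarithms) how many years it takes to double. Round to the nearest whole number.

t = ln(2) / ln(1 + 0.032) = 0.6931 / 0.031499 ≈ 22.00.
≈ 22 years.

22 years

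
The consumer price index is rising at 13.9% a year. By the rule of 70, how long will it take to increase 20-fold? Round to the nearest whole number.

≈ 22 years

At 13.9% it doubles every 70/13.9 ≈ 5.04 years.
20× is log₂ 20 ≈ 4.32 doublings, so ≈ 4.32 × 5.04 = 22 years.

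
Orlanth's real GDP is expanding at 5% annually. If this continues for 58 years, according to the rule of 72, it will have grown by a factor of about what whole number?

Doubling time ≈ 72/5 = 14.40 years.
58/14.40 ≈ 4 doublings, so about 2^4 = 16×.

around 16 times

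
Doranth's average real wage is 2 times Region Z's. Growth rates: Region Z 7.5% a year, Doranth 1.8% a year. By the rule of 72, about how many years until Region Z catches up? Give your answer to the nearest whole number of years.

approximately 13 years

The growth-rate gap is 7.5% − 1.8% = 5.7 percentage points.
So the ratio between them halves every 72/5.7 ≈ 12.63 years.
A 2 times gap closes after 1 halving: 1 × 12.63 ≈ 13 years.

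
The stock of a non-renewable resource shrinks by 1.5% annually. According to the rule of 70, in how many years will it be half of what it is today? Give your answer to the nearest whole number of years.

The rule works in reverse for decay: 70/1.5 ≈ 46.67 years to halve.

about 47 years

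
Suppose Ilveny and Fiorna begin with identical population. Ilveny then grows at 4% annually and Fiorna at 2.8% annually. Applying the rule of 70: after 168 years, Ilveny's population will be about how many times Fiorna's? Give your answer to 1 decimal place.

Ilveny pulls ahead at 1.2 pp per year, so the ratio doubles every 70/1.2 ≈ 58.33 years.
In 168 years that's 2.88 doublings: 2^2.88 ≈ 7.4.

approximately 7.4 times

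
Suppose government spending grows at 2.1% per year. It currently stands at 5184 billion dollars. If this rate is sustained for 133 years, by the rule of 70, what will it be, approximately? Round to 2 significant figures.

It doubles every 70/2.1 ≈ 33.33 years, so 133 years is 3.99 doublings.
2^3.99 ≈ 15.89; 5184 × 15.89 ≈ 82000 billion dollars.

around 82000 billion dollars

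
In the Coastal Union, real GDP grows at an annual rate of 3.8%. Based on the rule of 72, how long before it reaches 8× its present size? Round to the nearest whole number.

about 57 years

Doubling time ≈ 72/3.8 = 18.95 years.
8× is 3 doublings, so 3 × 18.95 ≈ 57 years.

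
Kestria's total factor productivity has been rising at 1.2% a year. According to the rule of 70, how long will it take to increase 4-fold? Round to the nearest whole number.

One doubling takes 70/1.2 = 58.33 years.
4 = 2^2, so 2 doublings → 117 years.

117 years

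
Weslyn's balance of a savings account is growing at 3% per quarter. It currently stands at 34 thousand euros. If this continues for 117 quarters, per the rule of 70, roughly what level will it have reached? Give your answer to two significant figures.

roughly 1100 thousand euros

It doubles every 70/3 ≈ 23.33 quarters, so 117 quarters is 5.02 doublings.
2^5.02 ≈ 32.45; 34 × 32.45 ≈ 1100 thousand euros.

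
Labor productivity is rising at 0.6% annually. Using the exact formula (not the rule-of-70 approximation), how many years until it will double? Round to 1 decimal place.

115.9 years

t = ln(2) / ln(1 + 0.006) = 0.6931 / 0.005982 ≈ 115.86.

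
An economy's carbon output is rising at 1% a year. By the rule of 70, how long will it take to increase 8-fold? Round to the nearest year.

Doubling time ≈ 70/1 = 70.00 years.
Getting to 8× needs 3 doublings: 3 × 70.00 ≈ 210 years.

roughly 210 years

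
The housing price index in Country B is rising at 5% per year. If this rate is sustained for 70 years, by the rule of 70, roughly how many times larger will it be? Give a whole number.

At 5% one doubling takes ≈ 14.00 years; 70 years is 5 of them, so ×32.

around 32 times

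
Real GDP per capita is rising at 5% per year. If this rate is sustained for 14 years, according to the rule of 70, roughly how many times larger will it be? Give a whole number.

about 2 times

At 5% one doubling takes ≈ 14.00 years; 14 years is 1 of them, so ×2.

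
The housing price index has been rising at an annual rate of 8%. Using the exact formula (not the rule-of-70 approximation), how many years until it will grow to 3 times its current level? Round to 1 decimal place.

14.3 years

t = ln(3) / ln(1 + 0.08) = 1.0986 / 0.076961 ≈ 14.27.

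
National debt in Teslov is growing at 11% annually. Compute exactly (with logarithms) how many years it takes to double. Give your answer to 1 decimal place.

t = ln(2) / ln(1 + 0.11) = 0.6931 / 0.104360 ≈ 6.64.

6.6 years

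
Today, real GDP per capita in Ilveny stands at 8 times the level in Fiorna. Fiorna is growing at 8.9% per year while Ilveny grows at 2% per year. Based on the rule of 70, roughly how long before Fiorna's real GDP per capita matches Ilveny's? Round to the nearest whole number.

What matters is the difference: 6.9 pp.
Rule of 70 on the gap: the ratio halves every 70/6.9 ≈ 10.14 years.
An 8 times gap closes after 3 halvings: 3 × 10.14 ≈ 30 years.

about 30 years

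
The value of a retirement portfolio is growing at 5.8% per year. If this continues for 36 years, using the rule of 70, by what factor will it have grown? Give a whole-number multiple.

70/5.8 ≈ 12.07 years per doubling.
36 years fits 3 doublings: 2^3 = 8.

roughly 8 times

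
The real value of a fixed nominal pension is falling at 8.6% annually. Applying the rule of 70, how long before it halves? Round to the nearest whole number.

≈ 8 years

Falling at 8.6%, it halves about every 70/8.6 = 8.14 years.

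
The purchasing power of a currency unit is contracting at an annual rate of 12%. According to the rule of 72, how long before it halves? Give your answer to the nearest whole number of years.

≈ 6 years

Falling at 12%, it halves about every 72/12 = 6.00 years.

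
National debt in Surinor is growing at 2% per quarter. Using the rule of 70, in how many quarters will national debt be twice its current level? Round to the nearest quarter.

Doubling time ≈ 70 / 2 = 35.00 quarters.

roughly 35 quarters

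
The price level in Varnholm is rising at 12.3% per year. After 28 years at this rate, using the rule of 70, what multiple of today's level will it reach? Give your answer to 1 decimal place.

Doubles every ≈ 5.69 years (70/12.3).
28 years is 4.92 doublings; 2^4.92 ≈ 30.3×.

≈ 30.3 times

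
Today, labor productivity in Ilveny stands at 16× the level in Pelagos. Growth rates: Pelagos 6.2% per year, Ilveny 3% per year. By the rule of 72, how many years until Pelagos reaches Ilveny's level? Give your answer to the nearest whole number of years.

What matters is the difference: 3.2 pp.
Rule of 72 on the gap: the ratio halves every 72/3.2 ≈ 22.50 years.
A 16× gap closes after 4 halvings: 4 × 22.50 ≈ 90 years.

about 90 years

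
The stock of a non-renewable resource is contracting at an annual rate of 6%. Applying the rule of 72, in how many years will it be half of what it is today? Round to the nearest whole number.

12 years

Halving time ≈ 72 / 6 = 12.00 → 12 years.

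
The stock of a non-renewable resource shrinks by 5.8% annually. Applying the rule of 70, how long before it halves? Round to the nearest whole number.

Falling at 5.8%, it halves about every 70/5.8 = 12.07 years.

≈ 12 years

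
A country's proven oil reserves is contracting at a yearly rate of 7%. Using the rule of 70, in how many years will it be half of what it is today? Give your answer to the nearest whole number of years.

Halving time ≈ 70 / 7 = 10.00 → 10 years.

roughly 10 years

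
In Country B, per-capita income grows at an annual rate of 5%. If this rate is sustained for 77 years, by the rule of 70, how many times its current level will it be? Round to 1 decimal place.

Doubles every ≈ 14.00 years (70/5).
77 years is 5.50 doublings; 2^5.50 ≈ 45.3×.

roughly 45.3 times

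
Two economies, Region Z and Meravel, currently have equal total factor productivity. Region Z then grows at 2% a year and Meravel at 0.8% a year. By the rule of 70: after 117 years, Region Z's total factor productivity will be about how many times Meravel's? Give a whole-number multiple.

Region Z pulls ahead at 1.2 pp per year, so the ratio doubles every 70/1.2 ≈ 58.33 years.
In 117 years that's 2.01 doublings: 2^2.01 ≈ 4.

about 4 times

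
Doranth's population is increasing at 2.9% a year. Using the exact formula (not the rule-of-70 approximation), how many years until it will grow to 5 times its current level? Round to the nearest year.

t = ln(5) / ln(1 + 0.029) = 1.6094 / 0.028587 ≈ 56.30.
≈ 56 years.

56 years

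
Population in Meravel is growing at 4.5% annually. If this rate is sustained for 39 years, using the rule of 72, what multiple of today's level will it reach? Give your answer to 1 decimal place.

Doubling time ≈ 72/4.5 = 16.00 years.
39 years / 16.00 ≈ 2.44 doublings → factor 2^2.44 ≈ 5.4.

approximately 5.4 times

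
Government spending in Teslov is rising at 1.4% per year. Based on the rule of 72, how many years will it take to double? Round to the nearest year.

≈ 51 years

Doubling time ≈ 72 / 1.4 = 51.43 years.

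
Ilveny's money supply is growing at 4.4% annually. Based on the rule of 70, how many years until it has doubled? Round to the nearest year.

about 16 years

At 4.4%, doubling takes about 70/4.4 = 15.91 years.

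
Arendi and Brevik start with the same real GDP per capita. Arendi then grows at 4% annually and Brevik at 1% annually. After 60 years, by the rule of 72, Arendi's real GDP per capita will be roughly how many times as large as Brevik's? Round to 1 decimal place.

about 5.7 times

Rate gap = 4% − 1% = 3 points.
The ratio doubles every 72/3 ≈ 24.00 years.
60/24.00 ≈ 2.50 doublings → ratio ≈ 2^2.50 ≈ 5.7.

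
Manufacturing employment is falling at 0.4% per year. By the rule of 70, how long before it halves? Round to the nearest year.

Halving time ≈ 70 / 0.4 = 175.00 → 175 years.

about 175 years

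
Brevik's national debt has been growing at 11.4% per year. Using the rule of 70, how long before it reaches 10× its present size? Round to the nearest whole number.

approximately 20 years

One doubling takes 70/11.4 = 6.14 years.
10× is log₂ 10 ≈ 3.32 doublings, so ≈ 3.32 × 6.14 = 20 years.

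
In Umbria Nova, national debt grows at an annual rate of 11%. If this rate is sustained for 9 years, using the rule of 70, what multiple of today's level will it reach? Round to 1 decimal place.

Doubles every ≈ 6.36 years (70/11).
9 years is 1.42 doublings; 2^1.42 ≈ 2.7×.

roughly 2.7 times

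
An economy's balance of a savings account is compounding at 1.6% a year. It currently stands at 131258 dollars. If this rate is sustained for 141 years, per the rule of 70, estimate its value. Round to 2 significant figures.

about 1200000 dollars

Doubling time ≈ 70/1.6 = 43.75 years.
141 years is 141/43.75 ≈ 3.22 doublings, a factor of 2^3.22 ≈ 9.32.
131258 × 9.32 ≈ 1200000 dollars.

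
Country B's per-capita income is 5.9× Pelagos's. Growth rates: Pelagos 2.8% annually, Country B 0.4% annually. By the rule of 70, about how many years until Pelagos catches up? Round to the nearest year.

What matters is the difference: 2.4 pp.
Rule of 70 on the gap: the ratio halves every 70/2.4 ≈ 29.17 years.
A 5.9× gap takes log₂(5.9) ≈ 2.56 halvings to close: 2.56 × 29.17 ≈ 75 years.

≈ 75 years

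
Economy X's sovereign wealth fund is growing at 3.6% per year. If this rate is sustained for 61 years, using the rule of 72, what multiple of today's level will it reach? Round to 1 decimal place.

around 8.3 times

Doubling time ≈ 72/3.6 = 20.00 years.
61 years / 20.00 ≈ 3.05 doublings → factor 2^3.05 ≈ 8.3.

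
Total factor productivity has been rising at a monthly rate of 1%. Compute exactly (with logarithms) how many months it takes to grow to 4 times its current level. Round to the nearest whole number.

139 months

t = ln(4) / ln(1 + 0.01) = 1.3863 / 0.009950 ≈ 139.33.
≈ 139 months.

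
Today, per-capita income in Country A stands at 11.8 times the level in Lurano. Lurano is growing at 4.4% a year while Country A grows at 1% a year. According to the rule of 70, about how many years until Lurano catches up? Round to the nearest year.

What matters is the difference: 3.4 pp.
Rule of 70 on the gap: the ratio halves every 70/3.4 ≈ 20.59 years.
An 11.8 times gap takes log₂(11.8) ≈ 3.56 halvings to close: 3.56 × 20.59 ≈ 73 years.

73 years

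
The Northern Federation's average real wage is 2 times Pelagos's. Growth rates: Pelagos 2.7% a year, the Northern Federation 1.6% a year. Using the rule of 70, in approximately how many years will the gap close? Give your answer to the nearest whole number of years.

about 64 years

What matters is the difference: 1.1 pp.
Rule of 70 on the gap: the ratio halves every 70/1.1 ≈ 63.64 years.
A 2 times gap closes after 1 halving: 1 × 63.64 ≈ 64 years.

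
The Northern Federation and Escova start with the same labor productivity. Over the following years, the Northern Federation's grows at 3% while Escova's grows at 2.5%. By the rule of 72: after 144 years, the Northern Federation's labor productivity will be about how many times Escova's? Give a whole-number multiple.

around 2 times

the Northern Federation pulls ahead at 0.5 pp per year, so the ratio doubles every 72/0.5 ≈ 144.00 years.
In 144 years that's 1.00 doublings: 2^1.00 ≈ 2.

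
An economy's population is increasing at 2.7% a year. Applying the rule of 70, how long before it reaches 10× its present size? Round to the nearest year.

86 years

At 2.7% it doubles every 70/2.7 ≈ 25.93 years.
10× is log₂ 10 ≈ 3.32 doublings, so ≈ 3.32 × 25.93 = 86 years.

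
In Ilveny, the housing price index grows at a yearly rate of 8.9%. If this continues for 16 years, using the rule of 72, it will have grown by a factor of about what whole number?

about 4 times

At 8.9% one doubling takes ≈ 8.09 years; 16 years is 2 of them, so ×4.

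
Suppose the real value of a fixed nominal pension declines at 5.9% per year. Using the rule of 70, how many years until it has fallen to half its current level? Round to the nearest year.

roughly 12 years

Falling at 5.9%, it halves about every 70/5.9 = 11.86 years.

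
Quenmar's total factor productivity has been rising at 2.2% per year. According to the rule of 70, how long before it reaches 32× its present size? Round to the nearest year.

approximately 159 years

Doubling time ≈ 70/2.2 = 31.82 years.
Getting to 32× needs 5 doublings: 5 × 31.82 ≈ 159 years.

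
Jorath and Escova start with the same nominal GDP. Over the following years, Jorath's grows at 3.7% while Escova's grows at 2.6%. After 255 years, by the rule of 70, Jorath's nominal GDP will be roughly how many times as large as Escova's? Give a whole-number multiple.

around 16 times

Jorath pulls ahead at 1.1 pp per year, so the ratio doubles every 70/1.1 ≈ 63.64 years.
In 255 years that's 4.01 doublings: 2^4.01 ≈ 16.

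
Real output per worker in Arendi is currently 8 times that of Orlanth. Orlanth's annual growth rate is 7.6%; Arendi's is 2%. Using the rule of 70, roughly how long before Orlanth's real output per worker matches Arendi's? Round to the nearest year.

about 38 years

What matters is the difference: 5.6 pp.
Rule of 70 on the gap: the ratio halves every 70/5.6 ≈ 12.50 years.
An 8 times gap closes after 3 halvings: 3 × 12.50 ≈ 38 years.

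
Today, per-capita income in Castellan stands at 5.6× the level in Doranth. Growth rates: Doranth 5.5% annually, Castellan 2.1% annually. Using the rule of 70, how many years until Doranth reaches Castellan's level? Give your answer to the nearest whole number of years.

about 51 years

Doranth gains on Castellan at 5.5% − 2.1% = 3.4 points a year.
At that relative rate the gap halves every 70/3.4 ≈ 20.59 years.
A 5.6× gap takes log₂(5.6) ≈ 2.49 halvings to close: 2.49 × 20.59 ≈ 51 years.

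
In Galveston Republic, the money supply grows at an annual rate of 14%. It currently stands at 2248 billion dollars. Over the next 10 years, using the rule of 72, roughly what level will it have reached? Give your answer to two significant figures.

Doubling time ≈ 72/14 = 5.14 years.
10 years is 10/5.14 ≈ 1.95 doublings, a factor of 2^1.95 ≈ 3.86.
2248 × 3.86 ≈ 8700 billion dollars.

≈ 8700 billion dollars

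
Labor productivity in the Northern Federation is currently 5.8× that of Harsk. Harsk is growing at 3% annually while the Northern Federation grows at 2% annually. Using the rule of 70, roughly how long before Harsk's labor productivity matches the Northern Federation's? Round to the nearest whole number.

approximately 178 years

What matters is the difference: 1 pp.
Rule of 70 on the gap: the ratio halves every 70/1 ≈ 70.00 years.
A 5.8× gap takes log₂(5.8) ≈ 2.54 halvings to close: 2.54 × 70.00 ≈ 178 years.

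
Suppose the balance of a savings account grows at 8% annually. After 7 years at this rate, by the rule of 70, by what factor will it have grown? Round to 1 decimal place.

roughly 1.7 times

Doubles every ≈ 8.75 years (70/8).
7 years is 0.80 doublings; 2^0.80 ≈ 1.7×.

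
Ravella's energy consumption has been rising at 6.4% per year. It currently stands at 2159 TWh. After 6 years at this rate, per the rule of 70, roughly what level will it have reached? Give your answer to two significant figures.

around 3200 TWh

It doubles every 70/6.4 ≈ 10.94 years, so 6 years is 0.55 doublings.
2^0.55 ≈ 1.46; 2159 × 1.46 ≈ 3200 TWh.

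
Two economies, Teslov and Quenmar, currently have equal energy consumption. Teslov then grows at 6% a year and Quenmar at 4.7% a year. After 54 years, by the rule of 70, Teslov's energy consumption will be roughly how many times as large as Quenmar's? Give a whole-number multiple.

roughly 2 times

Only the 1.3-point difference matters.
70/1.3 ≈ 53.85 years per doubling of the ratio; 54 years gives 1.00 doublings, so ≈ 2×.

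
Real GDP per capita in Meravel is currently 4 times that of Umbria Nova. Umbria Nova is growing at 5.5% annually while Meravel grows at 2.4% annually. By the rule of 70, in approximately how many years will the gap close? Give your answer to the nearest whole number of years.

The growth-rate gap is 5.5% − 2.4% = 3.1 percentage points.
So the ratio between them halves every 70/3.1 ≈ 22.58 years.
A 4 times gap closes after 2 halvings: 2 × 22.58 ≈ 45 years.

≈ 45 years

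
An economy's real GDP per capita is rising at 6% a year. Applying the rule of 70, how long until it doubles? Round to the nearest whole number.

Doubling time ≈ 70 / 6 = 11.67 years.

≈ 12 years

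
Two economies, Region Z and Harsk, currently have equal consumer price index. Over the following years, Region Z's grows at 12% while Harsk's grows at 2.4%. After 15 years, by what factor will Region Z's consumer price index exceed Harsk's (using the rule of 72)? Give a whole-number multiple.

Rate gap = 12% − 2.4% = 9.6 points.
The ratio doubles every 72/9.6 ≈ 7.50 years.
15/7.50 ≈ 2.00 doublings → ratio ≈ 2^2.00 ≈ 4.

≈ 4 times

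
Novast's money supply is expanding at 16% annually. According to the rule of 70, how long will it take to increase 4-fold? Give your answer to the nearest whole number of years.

approximately 9 years

Doubling time ≈ 70/16 = 4.38 years.
Getting to 4× needs 2 doublings: 2 × 4.38 ≈ 9 years.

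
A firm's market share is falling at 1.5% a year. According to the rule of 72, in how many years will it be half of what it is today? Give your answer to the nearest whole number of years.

around 48 years

Falling at 1.5%, it halves about every 72/1.5 = 48.00 years.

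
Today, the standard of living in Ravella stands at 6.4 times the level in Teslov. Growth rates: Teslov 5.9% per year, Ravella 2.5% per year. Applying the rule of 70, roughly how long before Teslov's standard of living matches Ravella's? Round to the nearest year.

The growth-rate gap is 5.9% − 2.5% = 3.4 percentage points.
So the ratio between them halves every 70/3.4 ≈ 20.59 years.
A 6.4 times gap takes log₂(6.4) ≈ 2.68 halvings to close: 2.68 × 20.59 ≈ 55 years.

about 55 years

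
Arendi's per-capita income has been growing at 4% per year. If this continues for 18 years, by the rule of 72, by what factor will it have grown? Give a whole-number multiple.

72/4 ≈ 18.00 years per doubling.
18 years fits 1 doubling: 2^1 = 2.

approximately 2 times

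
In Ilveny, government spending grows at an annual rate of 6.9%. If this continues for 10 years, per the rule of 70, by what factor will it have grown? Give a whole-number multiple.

At 6.9% one doubling takes ≈ 10.14 years; 10 years is 1 of them, so ×2.

around 2 times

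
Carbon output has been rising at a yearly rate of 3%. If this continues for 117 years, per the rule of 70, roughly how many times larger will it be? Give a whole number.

around 32 times

Doubling time ≈ 70/3 = 23.33 years.
117/23.33 ≈ 5 doublings, so about 2^5 = 32×.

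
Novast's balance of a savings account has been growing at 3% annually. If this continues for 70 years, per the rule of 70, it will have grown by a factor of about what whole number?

roughly 8 times

At 3% one doubling takes ≈ 23.33 years; 70 years is 3 of them, so ×8.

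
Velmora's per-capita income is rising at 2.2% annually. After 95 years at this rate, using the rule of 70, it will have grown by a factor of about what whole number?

70/2.2 ≈ 31.82 years per doubling.
95 years fits 3 doublings: 2^3 = 8.

8 times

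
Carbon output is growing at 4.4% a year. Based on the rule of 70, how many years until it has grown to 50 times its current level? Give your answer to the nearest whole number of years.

approximately 90 years

One doubling takes 70/4.4 = 15.91 years.
Reaching 50× takes log₂(50) ≈ 5.64 doublings.
5.64 × 15.91 ≈ 90 years.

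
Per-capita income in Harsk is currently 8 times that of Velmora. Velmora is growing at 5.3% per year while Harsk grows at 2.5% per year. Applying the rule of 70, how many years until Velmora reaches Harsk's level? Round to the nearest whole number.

approximately 75 years

Velmora gains on Harsk at 5.3% − 2.5% = 2.8 points a year.
At that relative rate the gap halves every 70/2.8 ≈ 25.00 years.
An 8 times gap closes after 3 halvings: 3 × 25.00 ≈ 75 years.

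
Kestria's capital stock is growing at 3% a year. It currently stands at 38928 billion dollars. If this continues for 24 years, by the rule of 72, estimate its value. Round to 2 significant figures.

roughly 78000 billion dollars

Doubling time ≈ 72/3 = 24.00 years.
24 years is 24/24.00 ≈ 1.00 doublings, a factor of 2^1.00 ≈ 2.00.
38928 × 2.00 ≈ 78000 billion dollars.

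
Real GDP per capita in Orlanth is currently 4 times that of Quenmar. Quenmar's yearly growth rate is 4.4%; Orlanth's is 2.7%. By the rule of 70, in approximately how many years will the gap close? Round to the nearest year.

around 82 years

The growth-rate gap is 4.4% − 2.7% = 1.7 percentage points.
So the ratio between them halves every 70/1.7 ≈ 41.18 years.
A 4 times gap closes after 2 halvings: 2 × 41.18 ≈ 82 years.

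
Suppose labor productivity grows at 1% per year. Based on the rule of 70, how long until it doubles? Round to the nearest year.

70/1 ≈ 70.00, so it doubles roughly every 70 years.

around 70 years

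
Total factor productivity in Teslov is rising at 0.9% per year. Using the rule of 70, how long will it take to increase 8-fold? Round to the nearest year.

roughly 233 years

Doubling time ≈ 70/0.9 = 77.78 years.
8 = 2^3, so 3 doublings → 233 years.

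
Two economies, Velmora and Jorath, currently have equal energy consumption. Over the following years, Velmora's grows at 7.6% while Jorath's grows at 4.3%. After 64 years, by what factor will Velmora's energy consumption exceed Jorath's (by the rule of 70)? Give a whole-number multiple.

approximately 8 times

Rate gap = 7.6% − 4.3% = 3.3 points.
The ratio doubles every 70/3.3 ≈ 21.21 years.
64/21.21 ≈ 3.02 doublings → ratio ≈ 2^3.02 ≈ 8.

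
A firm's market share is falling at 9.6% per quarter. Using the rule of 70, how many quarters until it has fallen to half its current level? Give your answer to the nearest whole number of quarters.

The rule works in reverse for decay: 70/9.6 ≈ 7.29 quarters to halve.

around 7 quarters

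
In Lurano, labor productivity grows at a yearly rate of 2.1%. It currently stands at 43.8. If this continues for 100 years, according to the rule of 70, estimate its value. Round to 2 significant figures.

It doubles every 70/2.1 ≈ 33.33 years, so 100 years is 3.00 doublings.
2^3.00 ≈ 8.00; 43.8 × 8.00 ≈ 350.

approximately 350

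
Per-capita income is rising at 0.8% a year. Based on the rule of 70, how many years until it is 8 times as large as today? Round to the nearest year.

Doubling time ≈ 70/0.8 = 87.50 years.
8 = 2^3, so 3 doublings → 263 years.

approximately 263 years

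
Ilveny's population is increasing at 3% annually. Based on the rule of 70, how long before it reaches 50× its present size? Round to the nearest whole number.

Doubling time ≈ 70/3 = 23.33 years.
Reaching 50× takes log₂(50) ≈ 5.64 doublings.
5.64 × 23.33 ≈ 132 years.

roughly 132 years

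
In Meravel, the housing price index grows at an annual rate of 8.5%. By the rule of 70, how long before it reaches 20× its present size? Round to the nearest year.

Doubling time ≈ 70/8.5 = 8.24 years.
20× is log₂ 20 ≈ 4.32 doublings, so ≈ 4.32 × 8.24 = 36 years.

around 36 years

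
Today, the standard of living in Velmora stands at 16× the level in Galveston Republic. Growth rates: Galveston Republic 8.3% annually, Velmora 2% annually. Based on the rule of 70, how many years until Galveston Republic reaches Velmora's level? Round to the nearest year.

roughly 44 years

Galveston Republic gains on Velmora at 8.3% − 2% = 6.3 points a year.
At that relative rate the gap halves every 70/6.3 ≈ 11.11 years.
A 16× gap closes after 4 halvings: 4 × 11.11 ≈ 44 years.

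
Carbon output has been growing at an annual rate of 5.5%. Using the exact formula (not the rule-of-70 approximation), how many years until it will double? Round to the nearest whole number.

13 years

t = ln(2) / ln(1 + 0.055) = 0.6931 / 0.053541 ≈ 12.95.
≈ 13 years.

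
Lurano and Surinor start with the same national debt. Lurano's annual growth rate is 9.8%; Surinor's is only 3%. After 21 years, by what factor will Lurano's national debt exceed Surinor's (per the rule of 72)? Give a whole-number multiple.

about 4 times

Rate gap = 9.8% − 3% = 6.8 points.
The ratio doubles every 72/6.8 ≈ 10.59 years.
21/10.59 ≈ 1.98 doublings → ratio ≈ 2^1.98 ≈ 4.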